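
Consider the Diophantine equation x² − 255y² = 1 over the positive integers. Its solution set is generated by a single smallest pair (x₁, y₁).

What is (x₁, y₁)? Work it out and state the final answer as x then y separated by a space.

√255 = [15; 1,30, …], period ℓ=2 (even) → k=1
k=0  a_k=15  p_k/q_k = 15/1
k=1  a_k=1  p_k/q_k = 16/1
fundamental: x₁=16, y₁=1  (since 256 − 255·1 = 1)

16 1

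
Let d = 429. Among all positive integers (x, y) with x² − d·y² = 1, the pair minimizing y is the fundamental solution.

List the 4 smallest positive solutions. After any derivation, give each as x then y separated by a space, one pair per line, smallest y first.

1524095 73584
4645731138049 224298012960
14161071197688057215 683702960124468816
43165635614076113391052801 2084056526021580302230080

√429 = [20; 1,2,2,9,1,12,1,9,2,2,1,40, …], period ℓ=12 (even) → k=11
step 0: (20, 1)  from 20·(1,0) + (0,1)
…
step 2: (62, 3)  from 2·(21,1) + (20,1)
…
step 5: (1512, 73)  from 1·(1367,66) + (145,7)
…
step 7: (21023, 1015)  from 1·(19511,942) + (1512,73)
step 8: (208718, 10077)  from 9·(21023,1015) + (19511,942)
…
step 10: (1085636, 52415)  from 2·(438459,21169) + (208718,10077)
step 11: (1524095, 73584)  from 1·(1085636,52415) + (438459,21169)
(x₁, y₁) = (1524095, 73584);  1524095² − 429·73584² = 1 ✓
n=2: (1524095,73584)∘(1524095,73584) = (1524095·1524095+429·73584·73584, 1524095·73584+73584·1524095) = (4645731138049,224298012960)
n=3: (4645731138049,224298012960)∘(1524095,73584) = (1524095·4645731138049+429·73584·224298012960, 1524095·224298012960+73584·4645731138049) = (14161071197688057215,683702960124468816)
n=4: (14161071197688057215,683702960124468816)∘(1524095,73584) = (1524095·14161071197688057215+429·73584·683702960124468816, 1524095·683702960124468816+73584·14161071197688057215) = (43165635614076113391052801,2084056526021580302230080)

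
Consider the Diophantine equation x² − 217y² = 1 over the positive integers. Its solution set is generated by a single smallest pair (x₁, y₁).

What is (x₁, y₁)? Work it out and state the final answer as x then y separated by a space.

3844063 260952

√217 = [14; 1,2,1,2,1,…,2,1,28, …], period ℓ=16 (even) → k=15
k=0  a_k=14  p_k/q_k = 14/1
k=1  a_k=1  p_k/q_k = 15/1
k=2  a_k=2  p_k/q_k = 44/3
…
k=4  a_k=2  p_k/q_k = 162/11
…
k=6  a_k=1  p_k/q_k = 383/26
k=7  a_k=9  p_k/q_k = 3668/249
k=8  a_k=4  p_k/q_k = 15055/1022
k=9  a_k=9  p_k/q_k = 139163/9447
k=10  a_k=1  p_k/q_k = 154218/10469
k=11  a_k=1  p_k/q_k = 293381/19916
k=12  a_k=2  p_k/q_k = 740980/50301
k=13  a_k=1  p_k/q_k = 1034361/70217
k=14  a_k=2  p_k/q_k = 2809702/190735
k=15  a_k=1  p_k/q_k = 3844063/260952
(x₁, y₁) = (3844063, 260952);  3844063² − 217·260952² = 1 ✓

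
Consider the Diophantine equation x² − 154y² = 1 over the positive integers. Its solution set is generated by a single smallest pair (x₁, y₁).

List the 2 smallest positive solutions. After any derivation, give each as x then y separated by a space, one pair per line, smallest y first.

d=154: √d = [12; 2,2,3,1,2,1,3,2,2,24] (ℓ=10, even), read p_9/q_9
i=0: a=12 ⇒ p=12, q=1
i=1: a=2 ⇒ p=25, q=2
…
i=3: a=3 ⇒ p=211, q=17
i=4: a=1 ⇒ p=273, q=22
…
i=6: a=1 ⇒ p=1030, q=83
i=7: a=3 ⇒ p=3847, q=310
i=8: a=2 ⇒ p=8724, q=703
i=9: a=2 ⇒ p=21295, q=1716
fundamental: x₁=21295, y₁=1716  (since 453477025 − 154·2944656 = 1)
k=2:  x_2 = 21295·21295+154·1716·1716 = 906954049,  y_2 = 21295·1716+1716·21295 = 73084440

21295 1716
906954049 73084440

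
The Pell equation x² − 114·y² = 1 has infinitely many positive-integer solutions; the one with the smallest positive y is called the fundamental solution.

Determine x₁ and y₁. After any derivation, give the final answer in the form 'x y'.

[10; 1,2,10,2,1,20] for √114; ℓ=6 ⇒ convergent index 5
k=0  a_k=10  p_k/q_k = 10/1
…
k=3  a_k=10  p_k/q_k = 331/31
k=4  a_k=2  p_k/q_k = 694/65
k=5  a_k=1  p_k/q_k = 1025/96
→ (1025, 96).  Check: 1025²=1050625, 114·96²=1050624, difference 1.

1025 96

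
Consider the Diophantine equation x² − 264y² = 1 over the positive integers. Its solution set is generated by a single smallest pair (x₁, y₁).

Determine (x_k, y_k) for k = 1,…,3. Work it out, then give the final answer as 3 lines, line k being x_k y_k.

d=264: √d = [16; 4,32] (ℓ=2, even), read p_1/q_1
step 0: (16, 1)  from 16·(1,0) + (0,1)
step 1: (65, 4)  from 4·(16,1) + (1,0)
fundamental: x₁=65, y₁=4  (since 4225 − 264·16 = 1)
(x_2, y_2) = (65·65 + 264·4·4, 65·4 + 4·65) = (8449, 520)
(x_3, y_3) = (65·8449 + 264·4·520, 65·520 + 4·8449) = (1098305, 67596)

65 4
8449 520
1098305 67596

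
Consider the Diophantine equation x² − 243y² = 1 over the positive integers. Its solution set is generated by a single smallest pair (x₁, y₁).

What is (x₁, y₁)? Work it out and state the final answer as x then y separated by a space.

[15; 1,1,2,3,15,3,2,1,1,30] for √243; ℓ=10 ⇒ convergent index 9
a_0=15:  p_0=15·1+0=15,  q_0=15·0+1=1
a_1=1:  p_1=1·15+1=16,  q_1=1·1+0=1
a_2=1:  p_2=1·16+15=31,  q_2=1·1+1=2
…
a_4=3:  p_4=3·78+31=265,  q_4=3·5+2=17
a_5=15:  p_5=15·265+78=4053,  q_5=15·17+5=260
a_6=3:  p_6=3·4053+265=12424,  q_6=3·260+17=797
a_7=2:  p_7=2·12424+4053=28901,  q_7=2·797+260=1854
a_8=1:  p_8=1·28901+12424=41325,  q_8=1·1854+797=2651
a_9=1:  p_9=1·41325+28901=70226,  q_9=1·2651+1854=4505
(x₁, y₁) = (70226, 4505);  70226² − 243·4505² = 1 ✓

70226 4505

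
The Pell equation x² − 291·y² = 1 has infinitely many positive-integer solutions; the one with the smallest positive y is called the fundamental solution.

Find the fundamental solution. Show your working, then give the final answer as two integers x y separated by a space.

√291 → a₀=17, period (17,34); ℓ=2 even so k=1
a_0=17:  p_0=17·1+0=17,  q_0=17·0+1=1
a_1=17:  p_1=17·17+1=290,  q_1=17·1+0=17
→ (290, 17).  Check: 290²=84100, 291·17²=84099, difference 1.

290 17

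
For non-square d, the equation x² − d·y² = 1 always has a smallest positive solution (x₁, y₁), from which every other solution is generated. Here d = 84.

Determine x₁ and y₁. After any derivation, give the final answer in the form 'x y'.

[9; 6,18] for √84; ℓ=2 ⇒ convergent index 1
step 0: (9, 1)  from 9·(1,0) + (0,1)
step 1: (55, 6)  from 6·(9,1) + (1,0)
fundamental: x₁=55, y₁=6  (since 3025 − 84·36 = 1)

55 6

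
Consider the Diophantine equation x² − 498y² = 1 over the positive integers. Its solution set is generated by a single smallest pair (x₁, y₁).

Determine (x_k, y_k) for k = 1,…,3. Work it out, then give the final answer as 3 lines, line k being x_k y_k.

179777 8056
64639539457 2896567024
23241404969742401 1041472259739240

d=498: √d = [22; 3,6,22,6,3,44] (ℓ=6, even), read p_5/q_5
k=0  a_k=22  p_k/q_k = 22/1
k=1  a_k=3  p_k/q_k = 67/3
…
k=3  a_k=22  p_k/q_k = 9395/421
k=4  a_k=6  p_k/q_k = 56794/2545
k=5  a_k=3  p_k/q_k = 179777/8056
(x₁, y₁) = (179777, 8056);  179777² − 498·8056² = 1 ✓
k=2:  x_2 = 179777·179777+498·8056·8056 = 64639539457,  y_2 = 179777·8056+8056·179777 = 2896567024
k=3:  x_3 = 179777·64639539457+498·8056·2896567024 = 23241404969742401,  y_3 = 179777·2896567024+8056·64639539457 = 1041472259739240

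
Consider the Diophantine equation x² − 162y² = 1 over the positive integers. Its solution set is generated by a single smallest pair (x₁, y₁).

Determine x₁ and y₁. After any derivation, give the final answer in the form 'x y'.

19601 1540

√162 → a₀=12, period (1,2,1,2,12,2,1,2,1,24); ℓ=10 even so k=9
a_0=12:  p_0=12·1+0=12,  q_0=12·0+1=1
…
a_3=1:  p_3=1·38+13=51,  q_3=1·3+1=4
…
a_7=1:  p_7=1·3602+1731=5333,  q_7=1·283+136=419
a_8=2:  p_8=2·5333+3602=14268,  q_8=2·419+283=1121
a_9=1:  p_9=1·14268+5333=19601,  q_9=1·1121+419=1540
(x₁, y₁) = (19601, 1540);  19601² − 162·1540² = 1 ✓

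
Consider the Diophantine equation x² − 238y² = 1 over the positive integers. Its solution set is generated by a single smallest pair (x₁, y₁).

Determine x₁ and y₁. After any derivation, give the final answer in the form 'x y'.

11663 756

[15; 2,2,1,14,1,2,2,30] for √238; ℓ=8 ⇒ convergent index 7
a_0=15:  p_0=15·1+0=15,  q_0=15·0+1=1
…
a_2=2:  p_2=2·31+15=77,  q_2=2·2+1=5
a_3=1:  p_3=1·77+31=108,  q_3=1·5+2=7
…
a_5=1:  p_5=1·1589+108=1697,  q_5=1·103+7=110
a_6=2:  p_6=2·1697+1589=4983,  q_6=2·110+103=323
a_7=2:  p_7=2·4983+1697=11663,  q_7=2·323+110=756
→ (11663, 756).  Check: 11663²=136025569, 238·756²=136025568, difference 1.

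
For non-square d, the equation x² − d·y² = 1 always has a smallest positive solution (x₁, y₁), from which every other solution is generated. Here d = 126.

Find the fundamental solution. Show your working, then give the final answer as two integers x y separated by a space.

449 40

√126 = [11; 4,2,4,22, …], period ℓ=4 (even) → k=3
i=0: a=11 ⇒ p=11, q=1
…
i=2: a=2 ⇒ p=101, q=9
i=3: a=4 ⇒ p=449, q=40
fundamental: x₁=449, y₁=40  (since 201601 − 126·1600 = 1)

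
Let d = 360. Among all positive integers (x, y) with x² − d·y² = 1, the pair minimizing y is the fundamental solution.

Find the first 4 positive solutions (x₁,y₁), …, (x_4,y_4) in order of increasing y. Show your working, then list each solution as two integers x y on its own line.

d=360: √d = [18; 1,36] (ℓ=2, even), read p_1/q_1
i=0: a=18 ⇒ p=18, q=1
i=1: a=1 ⇒ p=19, q=1
(x₁, y₁) = (19, 1);  19² − 360·1² = 1 ✓
(x_2, y_2) = (19·19 + 360·1·1, 19·1 + 1·19) = (721, 38)
(x_3, y_3) = (19·721 + 360·1·38, 19·38 + 1·721) = (27379, 1443)
(x_4, y_4) = (19·27379 + 360·1·1443, 19·1443 + 1·27379) = (1039681, 54796)

19 1
721 38
27379 1443
1039681 54796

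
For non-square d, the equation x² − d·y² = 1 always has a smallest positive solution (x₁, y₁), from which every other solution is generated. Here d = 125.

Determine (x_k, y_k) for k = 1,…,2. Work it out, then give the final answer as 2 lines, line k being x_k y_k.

√125 → a₀=11, period (5,1,1,5,22); ℓ=5 odd so k=9
a_0=11:  p_0=11·1+0=11,  q_0=11·0+1=1
a_1=5:  p_1=5·11+1=56,  q_1=5·1+0=5
a_2=1:  p_2=1·56+11=67,  q_2=1·5+1=6
a_3=1:  p_3=1·67+56=123,  q_3=1·6+5=11
a_4=5:  p_4=5·123+67=682,  q_4=5·11+6=61
a_5=22:  p_5=22·682+123=15127,  q_5=22·61+11=1353
a_6=5:  p_6=5·15127+682=76317,  q_6=5·1353+61=6826
a_7=1:  p_7=1·76317+15127=91444,  q_7=1·6826+1353=8179
a_8=1:  p_8=1·91444+76317=167761,  q_8=1·8179+6826=15005
a_9=5:  p_9=5·167761+91444=930249,  q_9=5·15005+8179=83204
(x₁, y₁) = (930249, 83204);  930249² − 125·83204² = 1 ✓
(930249+83204√125)^2 = 1730726404001 + 154800875592√125

930249 83204
1730726404001 154800875592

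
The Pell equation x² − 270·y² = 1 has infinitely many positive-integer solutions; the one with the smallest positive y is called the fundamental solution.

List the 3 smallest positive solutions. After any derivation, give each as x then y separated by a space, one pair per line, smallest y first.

d=270: √d = [16; 2,3,6,3,2,32] (ℓ=6, even), read p_5/q_5
a_0=16:  p_0=16·1+0=16,  q_0=16·0+1=1
a_1=2:  p_1=2·16+1=33,  q_1=2·1+0=2
a_2=3:  p_2=3·33+16=115,  q_2=3·2+1=7
…
a_4=3:  p_4=3·723+115=2284,  q_4=3·44+7=139
a_5=2:  p_5=2·2284+723=5291,  q_5=2·139+44=322
(x₁, y₁) = (5291, 322);  5291² − 270·322² = 1 ✓
k=2:  x_2 = 5291·5291+270·322·322 = 55989361,  y_2 = 5291·322+322·5291 = 3407404
k=3:  x_3 = 5291·55989361+270·322·3407404 = 592479412811,  y_3 = 5291·3407404+322·55989361 = 36057148806

5291 322
55989361 3407404
592479412811 36057148806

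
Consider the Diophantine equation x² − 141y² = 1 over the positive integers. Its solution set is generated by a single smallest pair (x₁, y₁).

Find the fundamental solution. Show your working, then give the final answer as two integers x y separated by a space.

95 8

d=141: √d = [11; 1,6,1,22] (ℓ=4, even), read p_3/q_3
i=0: a=11 ⇒ p=11, q=1
i=1: a=1 ⇒ p=12, q=1
i=2: a=6 ⇒ p=83, q=7
i=3: a=1 ⇒ p=95, q=8
fundamental: x₁=95, y₁=8  (since 9025 − 141·64 = 1)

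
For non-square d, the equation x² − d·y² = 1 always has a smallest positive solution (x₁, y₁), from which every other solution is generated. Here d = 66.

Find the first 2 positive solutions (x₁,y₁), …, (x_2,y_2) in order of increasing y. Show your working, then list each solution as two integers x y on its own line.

65 8
8449 1040

√66 → a₀=8, period (8,16); ℓ=2 even so k=1
step 0: (8, 1)  from 8·(1,0) + (0,1)
step 1: (65, 8)  from 8·(8,1) + (1,0)
fundamental: x₁=65, y₁=8  (since 4225 − 66·64 = 1)
n=2: (65,8)∘(65,8) = (65·65+66·8·8, 65·8+8·65) = (8449,1040)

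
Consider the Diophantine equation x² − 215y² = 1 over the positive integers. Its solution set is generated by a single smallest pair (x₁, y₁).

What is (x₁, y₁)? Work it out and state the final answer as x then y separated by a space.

d=215: √d = [14; 1,1,1,28] (ℓ=4, even), read p_3/q_3
k=0  a_k=14  p_k/q_k = 14/1
…
k=2  a_k=1  p_k/q_k = 29/2
k=3  a_k=1  p_k/q_k = 44/3
fundamental: x₁=44, y₁=3  (since 1936 − 215·9 = 1)

44 3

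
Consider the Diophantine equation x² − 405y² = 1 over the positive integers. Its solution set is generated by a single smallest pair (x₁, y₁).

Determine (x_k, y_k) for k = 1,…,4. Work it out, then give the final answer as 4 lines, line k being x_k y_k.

161 8
51841 2576
16692641 829464
5374978561 267084832

√405 → a₀=20, period (8,40); ℓ=2 even so k=1
a_0=20:  p_0=20·1+0=20,  q_0=20·0+1=1
a_1=8:  p_1=8·20+1=161,  q_1=8·1+0=8
(x₁, y₁) = (161, 8);  161² − 405·8² = 1 ✓
(161+8√405)^2 = 51841 + 2576√405
(161+8√405)^3 = 16692641 + 829464√405
(161+8√405)^4 = 5374978561 + 267084832√405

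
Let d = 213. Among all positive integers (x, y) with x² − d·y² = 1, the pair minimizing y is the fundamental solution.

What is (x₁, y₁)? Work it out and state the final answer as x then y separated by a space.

194399 13320

[14; 1,1,2,6,1,8,1,6,2,1,1,28] for √213; ℓ=12 ⇒ convergent index 11
step 0: (14, 1)  from 14·(1,0) + (0,1)
…
step 2: (29, 2)  from 1·(15,1) + (14,1)
…
step 5: (540, 37)  from 1·(467,32) + (73,5)
…
step 7: (5327, 365)  from 1·(4787,328) + (540,37)
…
step 10: (115574, 7919)  from 1·(78825,5401) + (36749,2518)
step 11: (194399, 13320)  from 1·(115574,7919) + (78825,5401)
→ (194399, 13320).  Check: 194399²=37790971201, 213·13320²=37790971200, difference 1.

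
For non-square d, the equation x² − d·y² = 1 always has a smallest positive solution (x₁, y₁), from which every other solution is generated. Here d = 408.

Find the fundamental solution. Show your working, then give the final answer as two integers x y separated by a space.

[20; 5,40] for √408; ℓ=2 ⇒ convergent index 1
a_0=20:  p_0=20·1+0=20,  q_0=20·0+1=1
a_1=5:  p_1=5·20+1=101,  q_1=5·1+0=5
fundamental: x₁=101, y₁=5  (since 10201 − 408·25 = 1)

101 5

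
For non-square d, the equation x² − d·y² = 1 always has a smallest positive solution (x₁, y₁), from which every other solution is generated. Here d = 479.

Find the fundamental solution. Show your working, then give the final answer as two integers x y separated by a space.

[21; 1,7,1,3,2,21,2,3,1,7,1,42] for √479; ℓ=12 ⇒ convergent index 11
a_0=21:  p_0=21·1+0=21,  q_0=21·0+1=1
a_1=1:  p_1=1·21+1=22,  q_1=1·1+0=1
…
a_3=1:  p_3=1·175+22=197,  q_3=1·8+1=9
…
a_7=2:  p_7=2·37075+1729=75879,  q_7=2·1694+79=3467
a_8=3:  p_8=3·75879+37075=264712,  q_8=3·3467+1694=12095
…
a_10=7:  p_10=7·340591+264712=2648849,  q_10=7·15562+12095=121029
a_11=1:  p_11=1·2648849+340591=2989440,  q_11=1·121029+15562=136591
(x₁, y₁) = (2989440, 136591);  2989440² − 479·136591² = 1 ✓

2989440 136591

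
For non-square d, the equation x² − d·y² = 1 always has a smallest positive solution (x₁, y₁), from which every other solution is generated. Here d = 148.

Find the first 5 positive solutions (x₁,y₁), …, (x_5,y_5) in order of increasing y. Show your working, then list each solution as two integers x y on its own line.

73 6
10657 876
1555849 127890
227143297 18671064
33161365513 2725847454

√148 → a₀=12, period (6,24); ℓ=2 even so k=1
k=0  a_k=12  p_k/q_k = 12/1
k=1  a_k=6  p_k/q_k = 73/6
→ (73, 6).  Check: 73²=5329, 148·6²=5328, difference 1.
n=2: (73,6)∘(73,6) = (73·73+148·6·6, 73·6+6·73) = (10657,876)
n=3: (10657,876)∘(73,6) = (73·10657+148·6·876, 73·876+6·10657) = (1555849,127890)
n=4: (1555849,127890)∘(73,6) = (73·1555849+148·6·127890, 73·127890+6·1555849) = (227143297,18671064)
n=5: (227143297,18671064)∘(73,6) = (73·227143297+148·6·18671064, 73·18671064+6·227143297) = (33161365513,2725847454)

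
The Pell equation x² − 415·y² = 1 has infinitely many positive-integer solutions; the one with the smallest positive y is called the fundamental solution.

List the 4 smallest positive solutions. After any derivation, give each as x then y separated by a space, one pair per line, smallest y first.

[20; 2,1,2,4,6,…,1,2,40] for √415; ℓ=16 ⇒ convergent index 15
step 0: (20, 1)  from 20·(1,0) + (0,1)
step 1: (41, 2)  from 2·(20,1) + (1,0)
…
step 5: (4441, 218)  from 6·(713,35) + (163,8)
step 6: (5154, 253)  from 1·(4441,218) + (713,35)
step 7: (9595, 471)  from 1·(5154,253) + (4441,218)
step 8: (33939, 1666)  from 3·(9595,471) + (5154,253)
…
step 11: (508372, 24955)  from 6·(77473,3803) + (43534,2137)
…
step 14: (6841255, 335824)  from 1·(4730294,232201) + (2110961,103623)
step 15: (18412804, 903849)  from 2·(6841255,335824) + (4730294,232201)
(x₁, y₁) = (18412804, 903849);  18412804² − 415·903849² = 1 ✓
(x_2, y_2) = (18412804·18412804 + 415·903849·903849, 18412804·903849 + 903849·18412804) = (678062702284831, 33284788965192)
(x_3, y_3) = (18412804·678062702284831 + 415·903849·33284788965192, 18412804·33284788965192 + 903849·678062702284831) = (24970071273761872339444, 1225732590794885332887)
(x_4, y_4) = (18412804·24970071273761872339444 + 415·903849·1225732590794885332887, 18412804·1225732590794885332887 + 903849·24970071273761872339444) = (919538056459614718055705397121, 45138347901436822389057205104)

18412804 903849
678062702284831 33284788965192
24970071273761872339444 1225732590794885332887
919538056459614718055705397121 45138347901436822389057205104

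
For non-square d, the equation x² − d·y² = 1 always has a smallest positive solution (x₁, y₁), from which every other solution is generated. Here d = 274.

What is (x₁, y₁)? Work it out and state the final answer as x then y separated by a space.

[16; 1,1,4,4,1,1,32] for √274; ℓ=7 ⇒ convergent index 13
step 0: (16, 1)  from 16·(1,0) + (0,1)
…
step 6: (1407, 85)  from 1·(778,47) + (629,38)
…
step 9: (93011, 5619)  from 1·(47209,2852) + (45802,2767)
…
step 12: (2189276, 132259)  from 1·(1770023,106931) + (419253,25328)
step 13: (3959299, 239190)  from 1·(2189276,132259) + (1770023,106931)
fundamental: x₁=3959299, y₁=239190  (since 15676048571401 − 274·57211856100 = 1)

3959299 239190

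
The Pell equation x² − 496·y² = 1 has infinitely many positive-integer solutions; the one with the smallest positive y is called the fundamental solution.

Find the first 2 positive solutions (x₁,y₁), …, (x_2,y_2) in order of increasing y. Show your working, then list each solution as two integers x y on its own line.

4620799 207480
42703566796801 1917446753040

√496 = [22; 3,1,2,4,1,…,1,3,44, …], period ℓ=16 (even) → k=15
i=0: a=22 ⇒ p=22, q=1
…
i=4: a=4 ⇒ p=1069, q=48
i=5: a=1 ⇒ p=1314, q=59
…
i=7: a=2 ⇒ p=6080, q=273
…
i=10: a=1 ⇒ p=49709, q=2232
…
i=13: a=2 ⇒ p=863293, q=38763
i=14: a=1 ⇒ p=1252502, q=56239
i=15: a=3 ⇒ p=4620799, q=207480
(x₁, y₁) = (4620799, 207480);  4620799² − 496·207480² = 1 ✓
k=2:  x_2 = 4620799·4620799+496·207480·207480 = 42703566796801,  y_2 = 4620799·207480+207480·4620799 = 1917446753040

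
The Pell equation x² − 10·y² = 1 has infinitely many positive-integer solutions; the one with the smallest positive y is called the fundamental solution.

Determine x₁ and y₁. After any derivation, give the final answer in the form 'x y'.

19 6

√10 → a₀=3, period (6); ℓ=1 odd so k=1
i=0: a=3 ⇒ p=3, q=1
i=1: a=6 ⇒ p=19, q=6
(x₁, y₁) = (19, 6);  19² − 10·6² = 1 ✓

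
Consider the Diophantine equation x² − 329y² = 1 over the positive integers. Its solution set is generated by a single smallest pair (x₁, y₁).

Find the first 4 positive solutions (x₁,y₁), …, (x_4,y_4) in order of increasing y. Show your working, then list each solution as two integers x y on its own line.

√329 = [18; 7,4,2,1,1,4,1,1,2,4,7,36, …], period ℓ=12 (even) → k=11
step 0: (18, 1)  from 18·(1,0) + (0,1)
step 1: (127, 7)  from 7·(18,1) + (1,0)
step 2: (526, 29)  from 4·(127,7) + (18,1)
…
step 4: (1705, 94)  from 1·(1179,65) + (526,29)
step 5: (2884, 159)  from 1·(1705,94) + (1179,65)
step 6: (13241, 730)  from 4·(2884,159) + (1705,94)
step 7: (16125, 889)  from 1·(13241,730) + (2884,159)
step 8: (29366, 1619)  from 1·(16125,889) + (13241,730)
…
step 10: (328794, 18127)  from 4·(74857,4127) + (29366,1619)
step 11: (2376415, 131016)  from 7·(328794,18127) + (74857,4127)
→ (2376415, 131016).  Check: 2376415²=5647348252225, 329·131016²=5647348252224, difference 1.
(x_2, y_2) = (2376415·2376415 + 329·131016·131016, 2376415·131016 + 131016·2376415) = (11294696504449, 622696775280)
(x_3, y_3) = (2376415·11294696504449 + 329·131016·622696775280, 2376415·622696775280 + 131016·11294696504449) = (53681772387237964255, 2959571914453911384)
(x_4, y_4) = (2376415·53681772387237964255 + 329·131016·2959571914453911384, 2376415·2959571914453911384 + 131016·53681772387237964255) = (255140338255224918953587201, 14066342182173360946441440)

2376415 131016
11294696504449 622696775280
53681772387237964255 2959571914453911384
255140338255224918953587201 14066342182173360946441440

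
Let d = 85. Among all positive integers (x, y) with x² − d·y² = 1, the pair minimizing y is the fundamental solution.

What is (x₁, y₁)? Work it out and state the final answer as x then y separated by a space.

√85 = [9; 4,1,1,4,18, …], period ℓ=5 (odd) → k=9
a_0=9:  p_0=9·1+0=9,  q_0=9·0+1=1
a_1=4:  p_1=4·9+1=37,  q_1=4·1+0=4
a_2=1:  p_2=1·37+9=46,  q_2=1·4+1=5
a_3=1:  p_3=1·46+37=83,  q_3=1·5+4=9
…
a_6=4:  p_6=4·6887+378=27926,  q_6=4·747+41=3029
…
a_8=1:  p_8=1·34813+27926=62739,  q_8=1·3776+3029=6805
a_9=4:  p_9=4·62739+34813=285769,  q_9=4·6805+3776=30996
(x₁, y₁) = (285769, 30996);  285769² − 85·30996² = 1 ✓

285769 30996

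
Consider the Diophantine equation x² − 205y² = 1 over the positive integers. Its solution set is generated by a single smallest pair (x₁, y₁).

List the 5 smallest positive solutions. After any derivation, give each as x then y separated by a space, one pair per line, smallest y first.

39689 2772
3150433441 220035816
250075105640009 17466002999676
19850461732342200961 1386416385888245712
1575689951139784122242249 110050959861571165127460

√205 → a₀=14, period (3,6,1,4,1,6,3,28); ℓ=8 even so k=7
i=0: a=14 ⇒ p=14, q=1
i=1: a=3 ⇒ p=43, q=3
…
i=4: a=4 ⇒ p=1532, q=107
…
i=6: a=6 ⇒ p=12614, q=881
i=7: a=3 ⇒ p=39689, q=2772
→ (39689, 2772).  Check: 39689²=1575216721, 205·2772²=1575216720, difference 1.
n=2: (39689,2772)∘(39689,2772) = (39689·39689+205·2772·2772, 39689·2772+2772·39689) = (3150433441,220035816)
n=3: (3150433441,220035816)∘(39689,2772) = (39689·3150433441+205·2772·220035816, 39689·220035816+2772·3150433441) = (250075105640009,17466002999676)
n=4: (250075105640009,17466002999676)∘(39689,2772) = (39689·250075105640009+205·2772·17466002999676, 39689·17466002999676+2772·250075105640009) = (19850461732342200961,1386416385888245712)
n=5: (19850461732342200961,1386416385888245712)∘(39689,2772) = (39689·19850461732342200961+205·2772·1386416385888245712, 39689·1386416385888245712+2772·19850461732342200961) = (1575689951139784122242249,110050959861571165127460)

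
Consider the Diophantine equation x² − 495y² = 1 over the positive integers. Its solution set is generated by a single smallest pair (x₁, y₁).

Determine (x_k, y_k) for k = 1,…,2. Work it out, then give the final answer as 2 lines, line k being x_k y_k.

89 4
15841 712

d=495: √d = [22; 4,44] (ℓ=2, even), read p_1/q_1
i=0: a=22 ⇒ p=22, q=1
i=1: a=4 ⇒ p=89, q=4
(x₁, y₁) = (89, 4);  89² − 495·4² = 1 ✓
(89+4√495)^2 = 15841 + 712√495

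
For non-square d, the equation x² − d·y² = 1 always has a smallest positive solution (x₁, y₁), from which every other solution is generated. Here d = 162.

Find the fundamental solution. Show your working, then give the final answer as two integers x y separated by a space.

19601 1540

√162 = [12; 1,2,1,2,12,2,1,2,1,24, …], period ℓ=10 (even) → k=9
k=0  a_k=12  p_k/q_k = 12/1
…
k=2  a_k=2  p_k/q_k = 38/3
…
k=4  a_k=2  p_k/q_k = 140/11
…
k=6  a_k=2  p_k/q_k = 3602/283
k=7  a_k=1  p_k/q_k = 5333/419
k=8  a_k=2  p_k/q_k = 14268/1121
k=9  a_k=1  p_k/q_k = 19601/1540
fundamental: x₁=19601, y₁=1540  (since 384199201 − 162·2371600 = 1)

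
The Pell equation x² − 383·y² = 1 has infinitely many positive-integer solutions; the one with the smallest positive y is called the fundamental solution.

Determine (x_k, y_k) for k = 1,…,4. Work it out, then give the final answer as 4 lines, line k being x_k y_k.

18768 959
704475647 35997024
26443197867024 1351184291905
992571874432137217 50718053544949056

√383 = [19; 1,1,3,19,3,1,1,38, …], period ℓ=8 (even) → k=7
a_0=19:  p_0=19·1+0=19,  q_0=19·0+1=1
a_1=1:  p_1=1·19+1=20,  q_1=1·1+0=1
…
a_3=3:  p_3=3·39+20=137,  q_3=3·2+1=7
a_4=19:  p_4=19·137+39=2642,  q_4=19·7+2=135
a_5=3:  p_5=3·2642+137=8063,  q_5=3·135+7=412
a_6=1:  p_6=1·8063+2642=10705,  q_6=1·412+135=547
a_7=1:  p_7=1·10705+8063=18768,  q_7=1·547+412=959
(x₁, y₁) = (18768, 959);  18768² − 383·959² = 1 ✓
(x_2, y_2) = (18768·18768 + 383·959·959, 18768·959 + 959·18768) = (704475647, 35997024)
(x_3, y_3) = (18768·704475647 + 383·959·35997024, 18768·35997024 + 959·704475647) = (26443197867024, 1351184291905)
(x_4, y_4) = (18768·26443197867024 + 383·959·1351184291905, 18768·1351184291905 + 959·26443197867024) = (992571874432137217, 50718053544949056)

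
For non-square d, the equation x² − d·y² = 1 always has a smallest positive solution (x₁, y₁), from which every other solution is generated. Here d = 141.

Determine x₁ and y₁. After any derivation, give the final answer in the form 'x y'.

[11; 1,6,1,22] for √141; ℓ=4 ⇒ convergent index 3
step 0: (11, 1)  from 11·(1,0) + (0,1)
step 1: (12, 1)  from 1·(11,1) + (1,0)
step 2: (83, 7)  from 6·(12,1) + (11,1)
step 3: (95, 8)  from 1·(83,7) + (12,1)
(x₁, y₁) = (95, 8);  95² − 141·8² = 1 ✓

95 8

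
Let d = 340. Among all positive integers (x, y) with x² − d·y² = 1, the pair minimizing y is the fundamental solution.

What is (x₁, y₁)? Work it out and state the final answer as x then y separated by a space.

d=340: √d = [18; 2,3,1,1,1,…,3,2,36] (ℓ=14, even), read p_13/q_13
k=0  a_k=18  p_k/q_k = 18/1
k=1  a_k=2  p_k/q_k = 37/2
…
k=4  a_k=1  p_k/q_k = 295/16
…
k=9  a_k=1  p_k/q_k = 13774/747
…
k=11  a_k=1  p_k/q_k = 34813/1888
k=12  a_k=3  p_k/q_k = 125478/6805
k=13  a_k=2  p_k/q_k = 285769/15498
(x₁, y₁) = (285769, 15498);  285769² − 340·15498² = 1 ✓

285769 15498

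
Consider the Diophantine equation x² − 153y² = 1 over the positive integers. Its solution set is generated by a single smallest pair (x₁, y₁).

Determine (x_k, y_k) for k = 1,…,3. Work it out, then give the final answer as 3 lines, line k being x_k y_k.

2177 176
9478657 766304
41270070401 3336487440

√153 = [12; 2,1,2,2,2,1,2,24, …], period ℓ=8 (even) → k=7
step 0: (12, 1)  from 12·(1,0) + (0,1)
…
step 2: (37, 3)  from 1·(25,2) + (12,1)
step 3: (99, 8)  from 2·(37,3) + (25,2)
step 4: (235, 19)  from 2·(99,8) + (37,3)
step 5: (569, 46)  from 2·(235,19) + (99,8)
step 6: (804, 65)  from 1·(569,46) + (235,19)
step 7: (2177, 176)  from 2·(804,65) + (569,46)
→ (2177, 176).  Check: 2177²=4739329, 153·176²=4739328, difference 1.
(x_2, y_2) = (2177·2177 + 153·176·176, 2177·176 + 176·2177) = (9478657, 766304)
(x_3, y_3) = (2177·9478657 + 153·176·766304, 2177·766304 + 176·9478657) = (41270070401, 3336487440)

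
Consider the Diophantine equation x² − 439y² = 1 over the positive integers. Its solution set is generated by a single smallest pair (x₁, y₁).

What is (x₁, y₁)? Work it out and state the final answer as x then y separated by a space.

440 21

√439 → a₀=20, period (1,19,1,40); ℓ=4 even so k=3
i=0: a=20 ⇒ p=20, q=1
…
i=2: a=19 ⇒ p=419, q=20
i=3: a=1 ⇒ p=440, q=21
(x₁, y₁) = (440, 21);  440² − 439·21² = 1 ✓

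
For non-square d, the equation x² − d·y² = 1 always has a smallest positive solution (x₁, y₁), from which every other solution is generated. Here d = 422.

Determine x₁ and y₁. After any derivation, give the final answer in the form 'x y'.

7022501 341850

[20; 1,1,5,2,1,…,1,1,40] for √422; ℓ=14 ⇒ convergent index 13
k=0  a_k=20  p_k/q_k = 20/1
k=1  a_k=1  p_k/q_k = 21/1
k=2  a_k=1  p_k/q_k = 41/2
…
k=5  a_k=1  p_k/q_k = 719/35
…
k=8  a_k=3  p_k/q_k = 163807/7974
…
k=10  a_k=2  p_k/q_k = 598859/29152
k=11  a_k=5  p_k/q_k = 3211821/156349
k=12  a_k=1  p_k/q_k = 3810680/185501
k=13  a_k=1  p_k/q_k = 7022501/341850
→ (7022501, 341850).  Check: 7022501²=49315520295001, 422·341850²=49315520295000, difference 1.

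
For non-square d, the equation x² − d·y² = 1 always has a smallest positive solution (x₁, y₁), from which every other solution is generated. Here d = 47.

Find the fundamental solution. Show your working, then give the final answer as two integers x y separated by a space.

√47 = [6; 1,5,1,12, …], period ℓ=4 (even) → k=3
a_0=6:  p_0=6·1+0=6,  q_0=6·0+1=1
a_1=1:  p_1=1·6+1=7,  q_1=1·1+0=1
a_2=5:  p_2=5·7+6=41,  q_2=5·1+1=6
a_3=1:  p_3=1·41+7=48,  q_3=1·6+1=7
(x₁, y₁) = (48, 7);  48² − 47·7² = 1 ✓

48 7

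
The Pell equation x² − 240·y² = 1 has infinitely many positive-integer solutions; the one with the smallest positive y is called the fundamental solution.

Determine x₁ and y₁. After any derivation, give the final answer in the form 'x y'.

d=240: √d = [15; 2,30] (ℓ=2, even), read p_1/q_1
a_0=15:  p_0=15·1+0=15,  q_0=15·0+1=1
a_1=2:  p_1=2·15+1=31,  q_1=2·1+0=2
(x₁, y₁) = (31, 2);  31² − 240·2² = 1 ✓

31 2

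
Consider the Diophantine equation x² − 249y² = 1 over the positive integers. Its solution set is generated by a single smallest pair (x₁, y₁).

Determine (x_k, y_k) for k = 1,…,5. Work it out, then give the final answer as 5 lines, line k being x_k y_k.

√249 = [15; 1,3,1,1,5,…,3,1,30, …], period ℓ=16 (even) → k=15
step 0: (15, 1)  from 15·(1,0) + (0,1)
…
step 2: (63, 4)  from 3·(16,1) + (15,1)
step 3: (79, 5)  from 1·(63,4) + (16,1)
step 4: (142, 9)  from 1·(79,5) + (63,4)
step 5: (789, 50)  from 5·(142,9) + (79,5)
step 6: (931, 59)  from 1·(789,50) + (142,9)
step 7: (3582, 227)  from 3·(931,59) + (789,50)
…
step 9: (113835, 7214)  from 3·(36751,2329) + (3582,227)
step 10: (150586, 9543)  from 1·(113835,7214) + (36751,2329)
step 11: (866765, 54929)  from 5·(150586,9543) + (113835,7214)
step 12: (1017351, 64472)  from 1·(866765,54929) + (150586,9543)
…
step 14: (6669699, 422675)  from 3·(1884116,119401) + (1017351,64472)
step 15: (8553815, 542076)  from 1·(6669699,422675) + (1884116,119401)
→ (8553815, 542076).  Check: 8553815²=73167751054225, 249·542076²=73167751054224, difference 1.
n=2: (8553815,542076)∘(8553815,542076) = (8553815·8553815+249·542076·542076, 8553815·542076+542076·8553815) = (146335502108449,9273635639880)
n=3: (146335502108449,9273635639880)∘(8553815,542076) = (8553815·146335502108449+249·542076·9273635639880, 8553815·9273635639880+542076·146335502108449) = (2503453625935556812055,158649927281879742324)
n=4: (2503453625935556812055,158649927281879742324)∘(8553815,542076) = (8553815·2503453625935556812055+249·542076·158649927281879742324, 8553815·158649927281879742324+542076·2503453625935556812055) = (42828158354663763449114371201,2714124255465295062538692240)
n=5: (42828158354663763449114371201,2714124255465295062538692240)∘(8553815,542076) = (8553815·42828158354663763449114371201+249·542076·2714124255465295062538692240, 8553815·2714124255465295062538692240+542076·42828158354663763449114371201) = (732688286712993936041346554632551575,46432233536525587120811525646048876)

8553815 542076
146335502108449 9273635639880
2503453625935556812055 158649927281879742324
42828158354663763449114371201 2714124255465295062538692240
732688286712993936041346554632551575 46432233536525587120811525646048876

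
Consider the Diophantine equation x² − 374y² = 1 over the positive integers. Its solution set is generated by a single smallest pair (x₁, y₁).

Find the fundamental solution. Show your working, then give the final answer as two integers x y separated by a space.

√374 = [19; 2,1,18,1,2,38, …], period ℓ=6 (even) → k=5
k=0  a_k=19  p_k/q_k = 19/1
k=1  a_k=2  p_k/q_k = 39/2
k=2  a_k=1  p_k/q_k = 58/3
k=3  a_k=18  p_k/q_k = 1083/56
k=4  a_k=1  p_k/q_k = 1141/59
k=5  a_k=2  p_k/q_k = 3365/174
fundamental: x₁=3365, y₁=174  (since 11323225 − 374·30276 = 1)

3365 174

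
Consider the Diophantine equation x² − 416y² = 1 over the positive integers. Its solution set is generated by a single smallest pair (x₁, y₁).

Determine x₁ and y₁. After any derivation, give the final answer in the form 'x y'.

[20; 2,1,1,9,1,1,2,40] for √416; ℓ=8 ⇒ convergent index 7
step 0: (20, 1)  from 20·(1,0) + (0,1)
step 1: (41, 2)  from 2·(20,1) + (1,0)
…
step 4: (979, 48)  from 9·(102,5) + (61,3)
…
step 6: (2060, 101)  from 1·(1081,53) + (979,48)
step 7: (5201, 255)  from 2·(2060,101) + (1081,53)
(x₁, y₁) = (5201, 255);  5201² − 416·255² = 1 ✓

5201 255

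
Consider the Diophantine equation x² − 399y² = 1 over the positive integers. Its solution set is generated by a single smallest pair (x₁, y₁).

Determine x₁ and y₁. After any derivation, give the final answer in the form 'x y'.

√399 = [19; 1,38, …], period ℓ=2 (even) → k=1
i=0: a=19 ⇒ p=19, q=1
i=1: a=1 ⇒ p=20, q=1
→ (20, 1).  Check: 20²=400, 399·1²=399, difference 1.

20 1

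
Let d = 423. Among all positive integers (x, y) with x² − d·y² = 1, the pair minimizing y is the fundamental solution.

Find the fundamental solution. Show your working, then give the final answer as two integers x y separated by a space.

4607 224

√423 → a₀=20, period (1,1,3,4,3,1,1,40); ℓ=8 even so k=7
a_0=20:  p_0=20·1+0=20,  q_0=20·0+1=1
a_1=1:  p_1=1·20+1=21,  q_1=1·1+0=1
a_2=1:  p_2=1·21+20=41,  q_2=1·1+1=2
…
a_5=3:  p_5=3·617+144=1995,  q_5=3·30+7=97
a_6=1:  p_6=1·1995+617=2612,  q_6=1·97+30=127
a_7=1:  p_7=1·2612+1995=4607,  q_7=1·127+97=224
(x₁, y₁) = (4607, 224);  4607² − 423·224² = 1 ✓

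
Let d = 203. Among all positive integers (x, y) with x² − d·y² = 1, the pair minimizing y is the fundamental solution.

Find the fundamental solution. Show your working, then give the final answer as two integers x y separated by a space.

57 4

√203 = [14; 4,28, …], period ℓ=2 (even) → k=1
a_0=14:  p_0=14·1+0=14,  q_0=14·0+1=1
a_1=4:  p_1=4·14+1=57,  q_1=4·1+0=4
fundamental: x₁=57, y₁=4  (since 3249 − 203·16 = 1)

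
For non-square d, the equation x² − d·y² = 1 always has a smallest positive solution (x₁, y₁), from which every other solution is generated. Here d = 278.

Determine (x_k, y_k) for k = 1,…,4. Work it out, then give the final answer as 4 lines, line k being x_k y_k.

2501 150
12510001 750300
62575022501 3753000450
313000250040001 18772507500600

[16; 1,2,16,2,1,32] for √278; ℓ=6 ⇒ convergent index 5
a_0=16:  p_0=16·1+0=16,  q_0=16·0+1=1
…
a_3=16:  p_3=16·50+17=817,  q_3=16·3+1=49
a_4=2:  p_4=2·817+50=1684,  q_4=2·49+3=101
a_5=1:  p_5=1·1684+817=2501,  q_5=1·101+49=150
fundamental: x₁=2501, y₁=150  (since 6255001 − 278·22500 = 1)
n=2: (2501,150)∘(2501,150) = (2501·2501+278·150·150, 2501·150+150·2501) = (12510001,750300)
n=3: (12510001,750300)∘(2501,150) = (2501·12510001+278·150·750300, 2501·750300+150·12510001) = (62575022501,3753000450)
n=4: (62575022501,3753000450)∘(2501,150) = (2501·62575022501+278·150·3753000450, 2501·3753000450+150·62575022501) = (313000250040001,18772507500600)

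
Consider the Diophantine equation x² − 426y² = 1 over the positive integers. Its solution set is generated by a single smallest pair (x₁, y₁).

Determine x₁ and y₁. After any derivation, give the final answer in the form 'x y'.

88751 4300

√426 = [20; 1,1,1,3,2,6,2,3,1,1,1,40, …], period ℓ=12 (even) → k=11
i=0: a=20 ⇒ p=20, q=1
i=1: a=1 ⇒ p=21, q=1
i=2: a=1 ⇒ p=41, q=2
i=3: a=1 ⇒ p=62, q=3
i=4: a=3 ⇒ p=227, q=11
i=5: a=2 ⇒ p=516, q=25
…
i=7: a=2 ⇒ p=7162, q=347
…
i=9: a=1 ⇒ p=31971, q=1549
i=10: a=1 ⇒ p=56780, q=2751
i=11: a=1 ⇒ p=88751, q=4300
fundamental: x₁=88751, y₁=4300  (since 7876740001 − 426·18490000 = 1)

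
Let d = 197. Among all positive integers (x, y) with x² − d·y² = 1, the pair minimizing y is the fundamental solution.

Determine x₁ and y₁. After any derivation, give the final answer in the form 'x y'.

[14; 28] for √197; ℓ=1 ⇒ convergent index 1
k=0  a_k=14  p_k/q_k = 14/1
k=1  a_k=28  p_k/q_k = 393/28
(x₁, y₁) = (393, 28);  393² − 197·28² = 1 ✓

393 28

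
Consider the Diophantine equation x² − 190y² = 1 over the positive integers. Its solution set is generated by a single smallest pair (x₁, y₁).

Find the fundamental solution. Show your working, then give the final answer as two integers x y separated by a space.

√190 = [13; 1,3,1,1,1,…,3,1,26, …], period ℓ=14 (even) → k=13
k=0  a_k=13  p_k/q_k = 13/1
k=1  a_k=1  p_k/q_k = 14/1
k=2  a_k=3  p_k/q_k = 55/4
k=3  a_k=1  p_k/q_k = 69/5
k=4  a_k=1  p_k/q_k = 124/9
k=5  a_k=1  p_k/q_k = 193/14
k=6  a_k=2  p_k/q_k = 510/37
k=7  a_k=2  p_k/q_k = 1213/88
k=8  a_k=2  p_k/q_k = 2936/213
k=9  a_k=1  p_k/q_k = 4149/301
k=10  a_k=1  p_k/q_k = 7085/514
k=11  a_k=1  p_k/q_k = 11234/815
k=12  a_k=3  p_k/q_k = 40787/2959
k=13  a_k=1  p_k/q_k = 52021/3774
(x₁, y₁) = (52021, 3774);  52021² − 190·3774² = 1 ✓

52021 3774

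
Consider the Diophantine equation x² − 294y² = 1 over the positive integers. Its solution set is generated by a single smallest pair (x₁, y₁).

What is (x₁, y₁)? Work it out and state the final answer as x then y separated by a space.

4801 280

√294 → a₀=17, period (6,1,4,1,6,34); ℓ=6 even so k=5
a_0=17:  p_0=17·1+0=17,  q_0=17·0+1=1
a_1=6:  p_1=6·17+1=103,  q_1=6·1+0=6
a_2=1:  p_2=1·103+17=120,  q_2=1·6+1=7
…
a_4=1:  p_4=1·583+120=703,  q_4=1·34+7=41
a_5=6:  p_5=6·703+583=4801,  q_5=6·41+34=280
(x₁, y₁) = (4801, 280);  4801² − 294·280² = 1 ✓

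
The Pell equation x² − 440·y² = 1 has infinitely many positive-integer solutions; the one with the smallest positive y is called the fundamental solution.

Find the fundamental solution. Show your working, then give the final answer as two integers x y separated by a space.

√440 → a₀=20, period (1,40); ℓ=2 even so k=1
a_0=20:  p_0=20·1+0=20,  q_0=20·0+1=1
a_1=1:  p_1=1·20+1=21,  q_1=1·1+0=1
→ (21, 1).  Check: 21²=441, 440·1²=440, difference 1.

21 1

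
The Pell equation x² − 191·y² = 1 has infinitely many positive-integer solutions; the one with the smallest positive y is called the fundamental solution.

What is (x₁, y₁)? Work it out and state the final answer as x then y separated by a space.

√191 = [13; 1,4,1,1,3,…,4,1,26, …], period ℓ=16 (even) → k=15
k=0  a_k=13  p_k/q_k = 13/1
…
k=5  a_k=3  p_k/q_k = 539/39
…
k=8  a_k=13  p_k/q_k = 40217/2910
…
k=14  a_k=4  p_k/q_k = 7377553/533821
k=15  a_k=1  p_k/q_k = 8994000/650783
fundamental: x₁=8994000, y₁=650783  (since 80892036000000 − 191·423518513089 = 1)

8994000 650783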